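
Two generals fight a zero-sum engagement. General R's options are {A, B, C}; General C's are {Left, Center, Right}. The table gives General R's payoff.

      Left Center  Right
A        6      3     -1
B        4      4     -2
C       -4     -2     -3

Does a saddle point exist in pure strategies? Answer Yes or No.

Row minima: A → -1, B → -2, C → -4; maximin = -1.
Column maxima: Left → 6, Center → 4, Right → -1; minimax = -1.
maximin = minimax = -1, so a saddle point exists.

Yes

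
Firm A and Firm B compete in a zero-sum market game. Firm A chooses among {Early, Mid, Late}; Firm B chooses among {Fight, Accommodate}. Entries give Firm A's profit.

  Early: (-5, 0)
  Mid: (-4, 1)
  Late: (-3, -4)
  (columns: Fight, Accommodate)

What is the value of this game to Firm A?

-19/6

Row minima: Early → -5, Mid → -4, Late → -4; maximin = -4.
Column maxima: Fight → -3, Accommodate → 1; minimax = -3.
-4 ≠ -3, so there is no saddle point; optimal play is mixed.
Early is strictly dominated by Mid, so Firm A never plays it.
On the remaining 2×2 (Mid, Late vs Fight, Accommodate):
Let Firm A play Mid with probability p. Expected payoff against Fight: (-4)p + (-3)(1−p) = −p − 3; against Accommodate: 1p + (-4)(1−p) = 5p − 4.
Setting these equal: −p − 3 = 5p − 4 ⇒ −6p = -1 ⇒ p = 1/6, and the value is (-1)·(1/6) − 3 = -19/6.
For Firm B: with q = P(Fight), equating Mid's and Late's payoffs gives −5q + 1 = q − 4 ⇒ q = 5/6.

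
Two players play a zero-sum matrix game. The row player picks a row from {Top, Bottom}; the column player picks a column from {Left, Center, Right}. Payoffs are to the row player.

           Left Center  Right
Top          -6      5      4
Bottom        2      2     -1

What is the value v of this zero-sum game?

Row minima: Top → -6, Bottom → -1; maximin = -1.
Column maxima: Left → 2, Center → 5, Right → 4; minimax = 2.
-1 ≠ 2, so there is no saddle point; optimal play is mixed.
Center is strictly dominated by Right (it gives the row player strictly more in every row), so the column player never plays it.
On the remaining 2×2 (Top, Bottom vs Left, Right):
Let the row player play Top with probability p. Expected payoff against Left: (-6)p + 2(1−p) = −8p + 2; against Right: 4p + (-1)(1−p) = 5p − 1.
Setting these equal: −8p + 2 = 5p − 1 ⇒ −13p = -3 ⇒ p = 3/13, and the value is (-8)·(3/13) + 2 = 2/13.
For the column player: with q = P(Left), equating Top's and Bottom's payoffs gives −10q + 4 = 3q − 1 ⇒ q = 5/13.

2/13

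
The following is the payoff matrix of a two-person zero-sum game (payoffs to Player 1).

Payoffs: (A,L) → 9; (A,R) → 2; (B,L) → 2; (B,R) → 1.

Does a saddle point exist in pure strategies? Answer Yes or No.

Row minima: A → 2, B → 1; maximin = 2.
Column maxima: L → 9, R → 2; minimax = 2.
maximin = minimax = 2, so a saddle point exists.

Yes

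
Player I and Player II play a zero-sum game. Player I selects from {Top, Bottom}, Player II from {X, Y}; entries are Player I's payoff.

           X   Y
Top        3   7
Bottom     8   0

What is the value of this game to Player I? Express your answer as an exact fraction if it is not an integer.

Row minima: Top → 3, Bottom → 0; maximin = 3.
Column maxima: X → 8, Y → 7; minimax = 7.
3 ≠ 7, so there is no saddle point; optimal play is mixed.
Let Player I play Top with probability p. Expected payoff against X: 3p + 8(1−p) = −5p + 8; against Y: 7p + 0(1−p) = 7p.
Setting these equal: −5p + 8 = 7p ⇒ −12p = -8 ⇒ p = 2/3, and the value is (-5)·(2/3) + 8 = 14/3.
For Player II: with q = P(X), equating Top's and Bottom's payoffs gives −4q + 7 = 8q ⇒ q = 7/12.

14/3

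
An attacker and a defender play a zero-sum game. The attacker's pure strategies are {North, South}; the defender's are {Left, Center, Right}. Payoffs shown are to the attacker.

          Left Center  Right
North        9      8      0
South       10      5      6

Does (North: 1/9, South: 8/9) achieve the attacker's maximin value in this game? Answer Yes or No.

Yes

Against Left this mix gives (1/9)·9 + (8/9)·10 = 89/9.
Against Center this mix gives (1/9)·8 + (8/9)·5 = 16/3.
Against Right this mix gives (1/9)·0 + (8/9)·6 = 16/3.
All of the defender's active replies (Center, Right) yield 16/3, and no column does worse for the attacker. The mix makes the defender indifferent and guarantees 16/3, so it is optimal.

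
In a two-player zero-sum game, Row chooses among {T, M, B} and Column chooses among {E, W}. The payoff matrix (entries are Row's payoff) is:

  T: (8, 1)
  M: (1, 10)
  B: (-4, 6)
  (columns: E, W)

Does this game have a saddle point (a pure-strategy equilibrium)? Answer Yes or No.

Row minima: T → 1, M → 1, B → -4; maximin = 1.
Column maxima: E → 8, W → 10; minimax = 8.
1 ≠ 8, so no pure-strategy equilibrium exists.

No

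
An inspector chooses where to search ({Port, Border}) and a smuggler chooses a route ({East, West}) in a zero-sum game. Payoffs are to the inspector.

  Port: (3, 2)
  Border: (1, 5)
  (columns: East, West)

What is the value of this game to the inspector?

Row minima: Port → 2, Border → 1; maximin = 2.
Column maxima: East → 3, West → 5; minimax = 3.
2 ≠ 3, so there is no saddle point; optimal play is mixed.
Let the inspector play Port with probability p. Expected payoff against East: 3p + 1(1−p) = 2p + 1; against West: 2p + 5(1−p) = −3p + 5.
Setting these equal: 2p + 1 = −3p + 5 ⇒ 5p = 4 ⇒ p = 4/5, and the value is (2)·(4/5) + 1 = 13/5.
For the smuggler: with q = P(East), equating Port's and Border's payoffs gives q + 2 = −4q + 5 ⇒ q = 3/5.

13/5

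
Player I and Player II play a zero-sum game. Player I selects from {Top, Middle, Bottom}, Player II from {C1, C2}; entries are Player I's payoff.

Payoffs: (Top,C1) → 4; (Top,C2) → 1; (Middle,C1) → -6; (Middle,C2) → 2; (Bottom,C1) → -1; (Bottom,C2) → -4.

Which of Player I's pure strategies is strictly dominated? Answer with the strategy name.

Top gives a strictly higher payoff than Bottom against every column: 4 > -1, 1 > -4.
So Bottom is strictly dominated and Player I never plays it.

Bottom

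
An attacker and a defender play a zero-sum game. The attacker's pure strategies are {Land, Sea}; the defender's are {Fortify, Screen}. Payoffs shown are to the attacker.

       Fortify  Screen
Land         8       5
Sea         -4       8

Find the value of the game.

28/5

Row minima: Land → 5, Sea → -4; maximin = 5.
Column maxima: Fortify → 8, Screen → 8; minimax = 8.
5 ≠ 8, so there is no saddle point; optimal play is mixed.
Let the attacker play Land with probability p. Expected payoff against Fortify: 8p + (-4)(1−p) = 12p − 4; against Screen: 5p + 8(1−p) = −3p + 8.
Setting these equal: 12p − 4 = −3p + 8 ⇒ 15p = 12 ⇒ p = 4/5, and the value is (12)·(4/5) − 4 = 28/5.
For the defender: with q = P(Fortify), equating Land's and Sea's payoffs gives 3q + 5 = −12q + 8 ⇒ q = 1/5.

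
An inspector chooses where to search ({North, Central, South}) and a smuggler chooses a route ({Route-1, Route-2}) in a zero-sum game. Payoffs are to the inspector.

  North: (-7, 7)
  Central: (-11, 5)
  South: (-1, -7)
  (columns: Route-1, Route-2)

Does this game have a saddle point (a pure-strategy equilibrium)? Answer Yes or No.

Row minima: North → -7, Central → -11, South → -7; maximin = -7.
Column maxima: Route-1 → -1, Route-2 → 7; minimax = -1.
-7 ≠ -1, so no pure-strategy equilibrium exists.

No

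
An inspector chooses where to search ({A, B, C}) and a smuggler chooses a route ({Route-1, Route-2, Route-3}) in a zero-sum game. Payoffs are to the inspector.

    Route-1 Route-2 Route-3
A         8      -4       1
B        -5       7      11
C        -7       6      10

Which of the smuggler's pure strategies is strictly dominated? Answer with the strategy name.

Route-3

Route-2 holds the inspector's payoff strictly below Route-3 in every row: -4 < 1, 7 < 11, 6 < 10.
So Route-3 is strictly dominated for the smuggler.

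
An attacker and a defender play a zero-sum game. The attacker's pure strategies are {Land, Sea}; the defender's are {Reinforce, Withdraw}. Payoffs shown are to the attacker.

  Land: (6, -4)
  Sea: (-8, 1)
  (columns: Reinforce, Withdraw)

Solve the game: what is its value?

Row minima: Land → -4, Sea → -8; maximin = -4.
Column maxima: Reinforce → 6, Withdraw → 1; minimax = 1.
-4 ≠ 1, so there is no saddle point; optimal play is mixed.
Let the attacker play Land with probability p. Expected payoff against Reinforce: 6p + (-8)(1−p) = 14p − 8; against Withdraw: (-4)p + 1(1−p) = −5p + 1.
Setting these equal: 14p − 8 = −5p + 1 ⇒ 19p = 9 ⇒ p = 9/19, and the value is (14)·(9/19) − 8 = -26/19.
For the defender: with q = P(Reinforce), equating Land's and Sea's payoffs gives 10q − 4 = −9q + 1 ⇒ q = 5/19.

-26/19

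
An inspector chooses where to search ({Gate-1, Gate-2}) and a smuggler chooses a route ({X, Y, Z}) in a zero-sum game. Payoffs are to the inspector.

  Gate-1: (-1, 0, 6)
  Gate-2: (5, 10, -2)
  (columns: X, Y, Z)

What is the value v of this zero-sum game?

2

Row minima: Gate-1 → -1, Gate-2 → -2; maximin = -1.
Column maxima: X → 5, Y → 10, Z → 6; minimax = 5.
-1 ≠ 5, so there is no saddle point; optimal play is mixed.
Y is strictly dominated by X (it gives the inspector strictly more in every row), so the smuggler never plays it.
On the remaining 2×2 (Gate-1, Gate-2 vs X, Z):
Let the inspector play Gate-1 with probability p. Expected payoff against X: (-1)p + 5(1−p) = −6p + 5; against Z: 6p + (-2)(1−p) = 8p − 2.
Setting these equal: −6p + 5 = 8p − 2 ⇒ −14p = -7 ⇒ p = 1/2, and the value is (-6)·(1/2) + 5 = 2.
For the smuggler: with q = P(X), equating Gate-1's and Gate-2's payoffs gives −7q + 6 = 7q − 2 ⇒ q = 4/7.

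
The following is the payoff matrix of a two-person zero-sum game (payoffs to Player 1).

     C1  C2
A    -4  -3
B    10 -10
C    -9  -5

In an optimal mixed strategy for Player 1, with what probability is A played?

20/21

Row minima: A → -4, B → -10, C → -9; maximin = -4.
Column maxima: C1 → 10, C2 → -3; minimax = -3.
-4 ≠ -3, so there is no saddle point; optimal play is mixed.
C is strictly dominated by A, so Player 1 never plays it.
On the remaining 2×2 (A, B vs C1, C2):
Let Player 1 play A with probability p. Expected payoff against C1: (-4)p + 10(1−p) = −14p + 10; against C2: (-3)p + (-10)(1−p) = 7p − 10.
Setting these equal: −14p + 10 = 7p − 10 ⇒ −21p = -20 ⇒ p = 20/21, and the value is (-14)·(20/21) + 10 = -10/3.
For Player 2: with q = P(C1), equating A's and B's payoffs gives −q − 3 = 20q − 10 ⇒ q = 1/3.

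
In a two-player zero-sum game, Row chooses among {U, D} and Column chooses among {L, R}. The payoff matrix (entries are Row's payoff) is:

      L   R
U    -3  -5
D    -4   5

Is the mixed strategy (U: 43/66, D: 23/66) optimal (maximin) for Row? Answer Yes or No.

Against L this mix gives (43/66)·(-3) + (23/66)·(-4) = -221/66.
Against R this mix gives (43/66)·(-5) + (23/66)·5 = -50/33.
Column will play L, holding Row to -221/66. Shifting weight toward the row that does better against L would raise this floor (the equalizing mix achieves -35/11 against both L and R), so the proposed strategy is not optimal.

No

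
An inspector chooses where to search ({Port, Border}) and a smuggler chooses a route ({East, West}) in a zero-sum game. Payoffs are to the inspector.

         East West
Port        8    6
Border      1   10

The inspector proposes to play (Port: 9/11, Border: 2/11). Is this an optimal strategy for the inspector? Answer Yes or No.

Yes

Against East this mix gives (9/11)·8 + (2/11)·1 = 74/11.
Against West this mix gives (9/11)·6 + (2/11)·10 = 74/11.
All of the smuggler's active replies (East, West) yield 74/11, and no column does worse for the inspector. The mix makes the smuggler indifferent and guarantees 74/11, so it is optimal.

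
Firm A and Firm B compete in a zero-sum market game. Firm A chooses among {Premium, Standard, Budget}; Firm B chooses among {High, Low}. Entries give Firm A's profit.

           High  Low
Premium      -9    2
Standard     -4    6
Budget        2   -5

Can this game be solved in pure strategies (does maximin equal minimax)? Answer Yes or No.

Row minima: Premium → -9, Standard → -4, Budget → -5; maximin = -4.
Column maxima: High → 2, Low → 6; minimax = 2.
-4 ≠ 2, so no pure-strategy equilibrium exists.

No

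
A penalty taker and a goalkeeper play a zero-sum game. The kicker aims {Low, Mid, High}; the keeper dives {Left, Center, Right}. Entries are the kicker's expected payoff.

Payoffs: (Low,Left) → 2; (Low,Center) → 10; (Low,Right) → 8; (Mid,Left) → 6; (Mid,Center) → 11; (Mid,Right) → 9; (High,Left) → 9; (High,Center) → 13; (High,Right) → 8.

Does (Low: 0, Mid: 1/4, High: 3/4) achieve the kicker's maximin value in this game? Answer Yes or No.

Yes

Against Left this mix gives (1/4)·6 + (3/4)·9 = 33/4.
Against Center this mix gives (1/4)·11 + (3/4)·13 = 25/2.
Against Right this mix gives (1/4)·9 + (3/4)·8 = 33/4.
All of the keeper's active replies (Left, Right) yield 33/4, and no column does worse for the kicker. The mix makes the keeper indifferent and guarantees 33/4, so it is optimal.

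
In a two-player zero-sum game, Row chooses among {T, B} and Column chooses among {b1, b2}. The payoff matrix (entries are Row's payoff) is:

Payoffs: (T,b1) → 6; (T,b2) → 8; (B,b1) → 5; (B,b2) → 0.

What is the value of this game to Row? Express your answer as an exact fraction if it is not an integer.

6

Row minima: T → 6, B → 0; maximin = 6.
Column maxima: b1 → 6, b2 → 8; minimax = 6.
Since maximin = minimax = 6, there is a saddle point and the value is 6.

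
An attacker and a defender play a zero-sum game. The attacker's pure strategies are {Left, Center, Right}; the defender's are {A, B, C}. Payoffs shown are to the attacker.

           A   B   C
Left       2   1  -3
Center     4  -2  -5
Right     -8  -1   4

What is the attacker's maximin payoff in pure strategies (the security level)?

-3

Row minima: Left → -3, Center → -5, Right → -8.
The best of these is -3.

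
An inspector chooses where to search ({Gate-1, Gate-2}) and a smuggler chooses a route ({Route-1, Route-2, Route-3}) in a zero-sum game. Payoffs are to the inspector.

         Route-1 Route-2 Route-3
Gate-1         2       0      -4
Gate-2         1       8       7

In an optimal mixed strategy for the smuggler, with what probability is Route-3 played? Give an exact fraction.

Row minima: Gate-1 → -4, Gate-2 → 1; maximin = 1.
Column maxima: Route-1 → 2, Route-2 → 8, Route-3 → 7; minimax = 2.
1 ≠ 2, so there is no saddle point; optimal play is mixed.
Route-2 is strictly dominated by Route-3 (it gives the inspector strictly more in every row), so the smuggler never plays it.
On the remaining 2×2 (Gate-1, Gate-2 vs Route-1, Route-3):
Let the inspector play Gate-1 with probability p. Expected payoff against Route-1: 2p + 1(1−p) = p + 1; against Route-3: (-4)p + 7(1−p) = −11p + 7.
Setting these equal: p + 1 = −11p + 7 ⇒ 12p = 6 ⇒ p = 1/2, and the value is (1)·(1/2) + 1 = 3/2.
For the smuggler: with q = P(Route-1), equating Gate-1's and Gate-2's payoffs gives 6q − 4 = −6q + 7 ⇒ q = 11/12.

1/12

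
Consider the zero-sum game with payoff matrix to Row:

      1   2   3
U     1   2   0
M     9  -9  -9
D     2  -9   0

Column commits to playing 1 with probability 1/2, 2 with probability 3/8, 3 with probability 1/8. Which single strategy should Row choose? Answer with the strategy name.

U

Expected payoff of U: (1/2)·1 + (3/8)·2 + (1/8)·0 = 5/4.
Expected payoff of M: (1/2)·9 + (3/8)·(-9) + (1/8)·(-9) = 0.
Expected payoff of D: (1/2)·2 + (3/8)·(-9) + (1/8)·0 = -19/8.
The largest is 5/4, so Row's best response is U.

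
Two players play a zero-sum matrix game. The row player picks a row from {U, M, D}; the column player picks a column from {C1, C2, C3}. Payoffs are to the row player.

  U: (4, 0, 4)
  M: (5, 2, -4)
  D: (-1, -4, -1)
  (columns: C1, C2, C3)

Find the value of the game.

4/5

Row minima: U → 0, M → -4, D → -4; maximin = 0.
Column maxima: C1 → 5, C2 → 2, C3 → 4; minimax = 2.
0 ≠ 2, so there is no saddle point; optimal play is mixed.
D is strictly dominated by U, so the row player never plays it.
C1 is strictly dominated by C2 (it gives the row player strictly more in every row), so the column player never plays it.
On the remaining 2×2 (U, M vs C2, C3):
Let the row player play U with probability p. Expected payoff against C2: 0p + 2(1−p) = −2p + 2; against C3: 4p + (-4)(1−p) = 8p − 4.
Setting these equal: −2p + 2 = 8p − 4 ⇒ −10p = -6 ⇒ p = 3/5, and the value is (-2)·(3/5) + 2 = 4/5.
For the column player: with q = P(C2), equating U's and M's payoffs gives −4q + 4 = 6q − 4 ⇒ q = 4/5.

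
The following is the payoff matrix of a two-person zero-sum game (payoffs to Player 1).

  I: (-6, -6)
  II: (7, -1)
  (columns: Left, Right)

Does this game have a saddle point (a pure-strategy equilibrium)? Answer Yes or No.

Yes

Row minima: I → -6, II → -1; maximin = -1.
Column maxima: Left → 7, Right → -1; minimax = -1.
maximin = minimax = -1, so a saddle point exists.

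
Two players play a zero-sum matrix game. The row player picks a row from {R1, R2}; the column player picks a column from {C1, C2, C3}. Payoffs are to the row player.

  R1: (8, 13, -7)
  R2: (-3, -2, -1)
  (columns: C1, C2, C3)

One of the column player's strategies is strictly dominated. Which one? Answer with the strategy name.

C1 holds the row player's payoff strictly below C2 in every row: 8 < 13, -3 < -2.
So C2 is strictly dominated for the column player.

C2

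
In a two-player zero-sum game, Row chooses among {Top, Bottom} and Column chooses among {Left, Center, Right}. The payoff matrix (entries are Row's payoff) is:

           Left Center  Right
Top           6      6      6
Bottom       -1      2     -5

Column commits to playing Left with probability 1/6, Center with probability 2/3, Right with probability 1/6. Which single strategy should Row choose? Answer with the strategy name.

Top

Expected payoff of Top: (1/6)·6 + (2/3)·6 + (1/6)·6 = 6.
Expected payoff of Bottom: (1/6)·(-1) + (2/3)·2 + (1/6)·(-5) = 1/3.
The largest is 6, so Row's best response is Top.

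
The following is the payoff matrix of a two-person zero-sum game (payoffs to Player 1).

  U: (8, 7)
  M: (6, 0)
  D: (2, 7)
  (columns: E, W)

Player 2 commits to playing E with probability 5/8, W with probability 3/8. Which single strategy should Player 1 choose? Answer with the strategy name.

Expected payoff of U: (5/8)·8 + (3/8)·7 = 61/8.
Expected payoff of M: (5/8)·6 + (3/8)·0 = 15/4.
Expected payoff of D: (5/8)·2 + (3/8)·7 = 31/8.
The largest is 61/8, so Player 1's best response is U.

U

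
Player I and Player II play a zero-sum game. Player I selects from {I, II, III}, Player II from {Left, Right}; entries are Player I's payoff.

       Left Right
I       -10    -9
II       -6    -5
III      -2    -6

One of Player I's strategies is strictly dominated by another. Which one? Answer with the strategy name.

I

II gives a strictly higher payoff than I against every column: -6 > -10, -5 > -9.
So I is strictly dominated and Player I never plays it.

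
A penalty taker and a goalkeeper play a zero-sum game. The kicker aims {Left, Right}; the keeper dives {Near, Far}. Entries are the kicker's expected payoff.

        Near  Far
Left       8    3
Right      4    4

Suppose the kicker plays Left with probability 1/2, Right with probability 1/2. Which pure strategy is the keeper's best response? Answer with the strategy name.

Far

If the keeper plays Near, the kicker's expected payoff is (1/2)·8 + (1/2)·4 = 6.
If the keeper plays Far, the kicker's expected payoff is (1/2)·3 + (1/2)·4 = 7/2.
The keeper minimizes the kicker's payoff; the smallest is 7/2, so the best response is Far.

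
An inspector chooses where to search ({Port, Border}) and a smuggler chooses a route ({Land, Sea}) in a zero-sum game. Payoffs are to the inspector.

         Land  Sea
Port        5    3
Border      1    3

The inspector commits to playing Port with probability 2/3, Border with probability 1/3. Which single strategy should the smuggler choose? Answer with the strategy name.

If the smuggler plays Land, the inspector's expected payoff is (2/3)·5 + (1/3)·1 = 11/3.
If the smuggler plays Sea, the inspector's expected payoff is (2/3)·3 + (1/3)·3 = 3.
The smuggler minimizes the inspector's payoff; the smallest is 3, so the best response is Sea.

Sea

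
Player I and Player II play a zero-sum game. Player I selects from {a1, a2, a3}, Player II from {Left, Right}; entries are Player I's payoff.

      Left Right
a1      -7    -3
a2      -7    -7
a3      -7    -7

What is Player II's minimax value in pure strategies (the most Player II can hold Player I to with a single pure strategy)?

-7

Column maxima: Left → -7, Right → -3.
The smallest of these is -7.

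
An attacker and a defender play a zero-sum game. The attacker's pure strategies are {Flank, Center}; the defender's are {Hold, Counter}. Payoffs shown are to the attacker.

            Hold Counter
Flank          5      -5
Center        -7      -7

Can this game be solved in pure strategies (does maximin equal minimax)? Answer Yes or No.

Yes

Row minima: Flank → -5, Center → -7; maximin = -5.
Column maxima: Hold → 5, Counter → -5; minimax = -5.
maximin = minimax = -5, so a saddle point exists.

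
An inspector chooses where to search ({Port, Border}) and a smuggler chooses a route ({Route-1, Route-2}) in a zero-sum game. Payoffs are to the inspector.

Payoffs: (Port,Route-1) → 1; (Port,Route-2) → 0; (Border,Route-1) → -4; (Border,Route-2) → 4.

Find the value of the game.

4/9

Row minima: Port → 0, Border → -4; maximin = 0.
Column maxima: Route-1 → 1, Route-2 → 4; minimax = 1.
0 ≠ 1, so there is no saddle point; optimal play is mixed.
Let the inspector play Port with probability p. Expected payoff against Route-1: 1p + (-4)(1−p) = 5p − 4; against Route-2: 0p + 4(1−p) = −4p + 4.
Setting these equal: 5p − 4 = −4p + 4 ⇒ 9p = 8 ⇒ p = 8/9, and the value is (5)·(8/9) − 4 = 4/9.
For the smuggler: with q = P(Route-1), equating Port's and Border's payoffs gives q = −8q + 4 ⇒ q = 4/9.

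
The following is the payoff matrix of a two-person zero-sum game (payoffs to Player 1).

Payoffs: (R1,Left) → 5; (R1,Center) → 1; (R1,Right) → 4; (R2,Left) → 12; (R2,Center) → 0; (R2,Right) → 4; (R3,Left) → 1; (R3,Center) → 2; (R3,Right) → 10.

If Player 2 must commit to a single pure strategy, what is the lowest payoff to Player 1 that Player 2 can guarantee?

2

Column maxima: Left → 12, Center → 2, Right → 10.
The smallest of these is 2.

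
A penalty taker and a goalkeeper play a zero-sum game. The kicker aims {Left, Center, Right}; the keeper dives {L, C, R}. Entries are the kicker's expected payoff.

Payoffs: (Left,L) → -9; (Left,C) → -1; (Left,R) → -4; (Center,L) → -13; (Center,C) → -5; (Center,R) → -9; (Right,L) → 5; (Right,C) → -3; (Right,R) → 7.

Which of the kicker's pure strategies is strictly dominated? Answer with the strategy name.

Center

Left gives a strictly higher payoff than Center against every column: -9 > -13, -1 > -5, -4 > -9.
So Center is strictly dominated and the kicker never plays it.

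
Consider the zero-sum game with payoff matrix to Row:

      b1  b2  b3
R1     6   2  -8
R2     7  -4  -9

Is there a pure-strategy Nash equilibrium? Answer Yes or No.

Yes

Row minima: R1 → -8, R2 → -9; maximin = -8.
Column maxima: b1 → 7, b2 → 2, b3 → -8; minimax = -8.
maximin = minimax = -8, so a saddle point exists.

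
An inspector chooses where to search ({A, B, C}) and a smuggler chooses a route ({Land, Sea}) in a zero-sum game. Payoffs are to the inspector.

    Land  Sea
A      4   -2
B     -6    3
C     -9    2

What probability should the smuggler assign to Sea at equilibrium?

2/3

Row minima: A → -2, B → -6, C → -9; maximin = -2.
Column maxima: Land → 4, Sea → 3; minimax = 3.
-2 ≠ 3, so there is no saddle point; optimal play is mixed.
C is strictly dominated by B, so the inspector never plays it.
On the remaining 2×2 (A, B vs Land, Sea):
Let the inspector play A with probability p. Expected payoff against Land: 4p + (-6)(1−p) = 10p − 6; against Sea: (-2)p + 3(1−p) = −5p + 3.
Setting these equal: 10p − 6 = −5p + 3 ⇒ 15p = 9 ⇒ p = 3/5, and the value is (10)·(3/5) − 6 = 0.
For the smuggler: with q = P(Land), equating A's and B's payoffs gives 6q − 2 = −9q + 3 ⇒ q = 1/3.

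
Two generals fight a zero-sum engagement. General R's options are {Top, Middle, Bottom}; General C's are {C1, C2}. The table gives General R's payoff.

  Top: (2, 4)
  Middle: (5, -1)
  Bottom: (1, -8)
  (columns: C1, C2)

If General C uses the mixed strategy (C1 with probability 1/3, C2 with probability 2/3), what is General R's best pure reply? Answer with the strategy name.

Top

Expected payoff of Top: (1/3)·2 + (2/3)·4 = 10/3.
Expected payoff of Middle: (1/3)·5 + (2/3)·(-1) = 1.
Expected payoff of Bottom: (1/3)·1 + (2/3)·(-8) = -5.
The largest is 10/3, so General R's best response is Top.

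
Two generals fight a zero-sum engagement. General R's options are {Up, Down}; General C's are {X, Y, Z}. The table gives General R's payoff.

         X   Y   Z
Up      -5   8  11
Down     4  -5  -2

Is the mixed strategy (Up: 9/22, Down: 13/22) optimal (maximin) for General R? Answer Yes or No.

Against X this mix gives (9/22)·(-5) + (13/22)·4 = 7/22.
Against Y this mix gives (9/22)·8 + (13/22)·(-5) = 7/22.
Against Z this mix gives (9/22)·11 + (13/22)·(-2) = 73/22.
All of General C's active replies (X, Y) yield 7/22, and no column does worse for General R. The mix makes General C indifferent and guarantees 7/22, so it is optimal.

Yes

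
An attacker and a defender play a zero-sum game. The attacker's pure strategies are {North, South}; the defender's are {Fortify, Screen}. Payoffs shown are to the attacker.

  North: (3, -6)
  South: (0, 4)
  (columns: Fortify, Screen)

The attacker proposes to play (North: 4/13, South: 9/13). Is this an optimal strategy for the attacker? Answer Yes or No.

Against Fortify this mix gives (4/13)·3 + (9/13)·0 = 12/13.
Against Screen this mix gives (4/13)·(-6) + (9/13)·4 = 12/13.
All of the defender's active replies (Fortify, Screen) yield 12/13, and no column does worse for the attacker. The mix makes the defender indifferent and guarantees 12/13, so it is optimal.

Yes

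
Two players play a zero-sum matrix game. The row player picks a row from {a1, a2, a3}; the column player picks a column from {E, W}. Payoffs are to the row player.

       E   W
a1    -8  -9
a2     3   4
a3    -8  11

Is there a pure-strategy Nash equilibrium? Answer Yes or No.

Row minima: a1 → -9, a2 → 3, a3 → -8; maximin = 3.
Column maxima: E → 3, W → 11; minimax = 3.
maximin = minimax = 3, so a saddle point exists.

Yes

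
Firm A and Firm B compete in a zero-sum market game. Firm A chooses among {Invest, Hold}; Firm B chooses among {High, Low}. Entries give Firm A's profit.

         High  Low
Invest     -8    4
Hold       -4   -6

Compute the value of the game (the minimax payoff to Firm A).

-32/7

Row minima: Invest → -8, Hold → -6; maximin = -6.
Column maxima: High → -4, Low → 4; minimax = -4.
-6 ≠ -4, so there is no saddle point; optimal play is mixed.
Let Firm A play Invest with probability p. Expected payoff against High: (-8)p + (-4)(1−p) = −4p − 4; against Low: 4p + (-6)(1−p) = 10p − 6.
Setting these equal: −4p − 4 = 10p − 6 ⇒ −14p = -2 ⇒ p = 1/7, and the value is (-4)·(1/7) − 4 = -32/7.
For Firm B: with q = P(High), equating Invest's and Hold's payoffs gives −12q + 4 = 2q − 6 ⇒ q = 5/7.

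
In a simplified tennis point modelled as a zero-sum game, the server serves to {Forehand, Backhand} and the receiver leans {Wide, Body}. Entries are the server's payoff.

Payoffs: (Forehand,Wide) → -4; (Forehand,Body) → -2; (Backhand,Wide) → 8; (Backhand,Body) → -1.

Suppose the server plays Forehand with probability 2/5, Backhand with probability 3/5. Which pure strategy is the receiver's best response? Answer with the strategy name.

If the receiver plays Wide, the server's expected payoff is (2/5)·(-4) + (3/5)·8 = 16/5.
If the receiver plays Body, the server's expected payoff is (2/5)·(-2) + (3/5)·(-1) = -7/5.
The receiver minimizes the server's payoff; the smallest is -7/5, so the best response is Body.

Body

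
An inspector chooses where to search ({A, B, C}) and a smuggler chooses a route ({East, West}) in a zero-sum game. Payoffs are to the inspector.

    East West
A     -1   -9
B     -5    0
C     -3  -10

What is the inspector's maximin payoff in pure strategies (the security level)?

Row minima: A → -9, B → -5, C → -10.
The best of these is -5.

-5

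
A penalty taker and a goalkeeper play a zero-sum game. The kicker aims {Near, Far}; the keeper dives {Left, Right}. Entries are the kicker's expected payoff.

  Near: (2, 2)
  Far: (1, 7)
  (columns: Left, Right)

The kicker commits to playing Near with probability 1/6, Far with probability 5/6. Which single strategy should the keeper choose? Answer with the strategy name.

If the keeper plays Left, the kicker's expected payoff is (1/6)·2 + (5/6)·1 = 7/6.
If the keeper plays Right, the kicker's expected payoff is (1/6)·2 + (5/6)·7 = 37/6.
The keeper minimizes the kicker's payoff; the smallest is 7/6, so the best response is Left.

Left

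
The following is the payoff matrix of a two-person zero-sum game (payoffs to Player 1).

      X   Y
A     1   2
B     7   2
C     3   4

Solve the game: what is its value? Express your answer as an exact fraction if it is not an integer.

Row minima: A → 1, B → 2, C → 3; maximin = 3.
Column maxima: X → 7, Y → 4; minimax = 4.
3 ≠ 4, so there is no saddle point; optimal play is mixed.
A is strictly dominated by C, so Player 1 never plays it.
On the remaining 2×2 (B, C vs X, Y):
Let Player 1 play B with probability p. Expected payoff against X: 7p + 3(1−p) = 4p + 3; against Y: 2p + 4(1−p) = −2p + 4.
Setting these equal: 4p + 3 = −2p + 4 ⇒ 6p = 1 ⇒ p = 1/6, and the value is (4)·(1/6) + 3 = 11/3.
For Player 2: with q = P(X), equating B's and C's payoffs gives 5q + 2 = −q + 4 ⇒ q = 1/3.

11/3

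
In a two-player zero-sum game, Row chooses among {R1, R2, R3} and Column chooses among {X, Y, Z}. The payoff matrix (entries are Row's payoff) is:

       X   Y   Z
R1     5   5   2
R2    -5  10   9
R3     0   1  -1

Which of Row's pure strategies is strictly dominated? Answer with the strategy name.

R3

R1 gives a strictly higher payoff than R3 against every column: 5 > 0, 5 > 1, 2 > -1.
So R3 is strictly dominated and Row never plays it.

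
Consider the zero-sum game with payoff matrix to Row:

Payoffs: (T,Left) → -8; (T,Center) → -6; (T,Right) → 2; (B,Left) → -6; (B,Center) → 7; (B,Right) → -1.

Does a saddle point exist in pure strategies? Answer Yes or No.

Row minima: T → -8, B → -6; maximin = -6.
Column maxima: Left → -6, Center → 7, Right → 2; minimax = -6.
maximin = minimax = -6, so a saddle point exists.

Yes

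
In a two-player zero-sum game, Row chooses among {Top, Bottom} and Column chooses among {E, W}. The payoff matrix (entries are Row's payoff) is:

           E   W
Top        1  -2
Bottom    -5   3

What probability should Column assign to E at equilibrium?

5/11

Row minima: Top → -2, Bottom → -5; maximin = -2.
Column maxima: E → 1, W → 3; minimax = 1.
-2 ≠ 1, so there is no saddle point; optimal play is mixed.
Let Row play Top with probability p. Expected payoff against E: 1p + (-5)(1−p) = 6p − 5; against W: (-2)p + 3(1−p) = −5p + 3.
Setting these equal: 6p − 5 = −5p + 3 ⇒ 11p = 8 ⇒ p = 8/11, and the value is (6)·(8/11) − 5 = -7/11.
For Column: with q = P(E), equating Top's and Bottom's payoffs gives 3q − 2 = −8q + 3 ⇒ q = 5/11.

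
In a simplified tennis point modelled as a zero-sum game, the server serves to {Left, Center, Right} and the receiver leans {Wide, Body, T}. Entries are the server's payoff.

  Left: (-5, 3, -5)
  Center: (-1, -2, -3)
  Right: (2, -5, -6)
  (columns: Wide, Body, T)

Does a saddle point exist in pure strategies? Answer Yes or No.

Yes

Row minima: Left → -5, Center → -3, Right → -6; maximin = -3.
Column maxima: Wide → 2, Body → 3, T → -3; minimax = -3.
maximin = minimax = -3, so a saddle point exists.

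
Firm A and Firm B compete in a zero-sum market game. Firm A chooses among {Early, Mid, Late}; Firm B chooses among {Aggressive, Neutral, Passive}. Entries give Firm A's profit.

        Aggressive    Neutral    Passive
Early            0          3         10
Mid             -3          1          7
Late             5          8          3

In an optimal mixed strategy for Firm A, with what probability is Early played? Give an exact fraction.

1/6

Row minima: Early → 0, Mid → -3, Late → 3; maximin = 3.
Column maxima: Aggressive → 5, Neutral → 8, Passive → 10; minimax = 5.
3 ≠ 5, so there is no saddle point; optimal play is mixed.
Mid is strictly dominated by Early, so Firm A never plays it.
Neutral is strictly dominated by Aggressive (it gives Firm A strictly more in every row), so Firm B never plays it.
On the remaining 2×2 (Early, Late vs Aggressive, Passive):
Let Firm A play Early with probability p. Expected payoff against Aggressive: 0p + 5(1−p) = −5p + 5; against Passive: 10p + 3(1−p) = 7p + 3.
Setting these equal: −5p + 5 = 7p + 3 ⇒ −12p = -2 ⇒ p = 1/6, and the value is (-5)·(1/6) + 5 = 25/6.
For Firm B: with q = P(Aggressive), equating Early's and Late's payoffs gives −10q + 10 = 2q + 3 ⇒ q = 7/12.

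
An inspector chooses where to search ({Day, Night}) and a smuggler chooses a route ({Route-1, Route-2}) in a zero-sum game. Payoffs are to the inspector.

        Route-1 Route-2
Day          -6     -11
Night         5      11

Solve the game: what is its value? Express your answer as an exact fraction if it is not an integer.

Row minima: Day → -11, Night → 5; maximin = 5.
Column maxima: Route-1 → 5, Route-2 → 11; minimax = 5.
Since maximin = minimax = 5, there is a saddle point and the value is 5.

5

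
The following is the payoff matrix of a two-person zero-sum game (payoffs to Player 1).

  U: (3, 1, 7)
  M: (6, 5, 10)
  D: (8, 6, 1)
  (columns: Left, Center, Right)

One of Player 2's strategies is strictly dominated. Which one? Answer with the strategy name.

Left

Center holds Player 1's payoff strictly below Left in every row: 1 < 3, 5 < 6, 6 < 8.
So Left is strictly dominated for Player 2.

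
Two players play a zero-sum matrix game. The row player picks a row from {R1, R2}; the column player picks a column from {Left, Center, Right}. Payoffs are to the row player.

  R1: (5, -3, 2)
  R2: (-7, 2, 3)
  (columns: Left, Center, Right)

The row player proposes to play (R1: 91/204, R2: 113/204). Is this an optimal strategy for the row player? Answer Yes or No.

No

Against Left this mix gives (91/204)·5 + (113/204)·(-7) = -28/17.
Against Center this mix gives (91/204)·(-3) + (113/204)·2 = -47/204.
Against Right this mix gives (91/204)·2 + (113/204)·3 = 521/204.
The column player will play Left, holding the row player to -28/17. Shifting weight toward the row that does better against Left would raise this floor (the equalizing mix achieves -11/17 against both Left and Center), so the proposed strategy is not optimal.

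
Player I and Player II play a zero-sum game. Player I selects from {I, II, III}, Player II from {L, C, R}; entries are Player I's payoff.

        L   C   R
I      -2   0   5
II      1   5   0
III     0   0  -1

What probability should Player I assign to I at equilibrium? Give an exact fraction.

1/8

Row minima: I → -2, II → 0, III → -1; maximin = 0.
Column maxima: L → 1, C → 5, R → 5; minimax = 1.
0 ≠ 1, so there is no saddle point; optimal play is mixed.
III is strictly dominated by II, so Player I never plays it.
With III eliminated, C is strictly dominated by L (it gives Player I strictly more in every remaining row), so Player II never plays it.
On the remaining 2×2 (I, II vs L, R):
Let Player I play I with probability p. Expected payoff against L: (-2)p + 1(1−p) = −3p + 1; against R: 5p + 0(1−p) = 5p.
Setting these equal: −3p + 1 = 5p ⇒ −8p = -1 ⇒ p = 1/8, and the value is (-3)·(1/8) + 1 = 5/8.
For Player II: with q = P(L), equating I's and II's payoffs gives −7q + 5 = q ⇒ q = 5/8.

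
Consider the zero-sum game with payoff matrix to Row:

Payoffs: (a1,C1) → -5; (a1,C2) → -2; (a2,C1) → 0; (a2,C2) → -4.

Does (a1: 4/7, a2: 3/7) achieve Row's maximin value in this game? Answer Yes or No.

Yes

Against C1 this mix gives (4/7)·(-5) + (3/7)·0 = -20/7.
Against C2 this mix gives (4/7)·(-2) + (3/7)·(-4) = -20/7.
All of Column's active replies (C1, C2) yield -20/7, and no column does worse for Row. The mix makes Column indifferent and guarantees -20/7, so it is optimal.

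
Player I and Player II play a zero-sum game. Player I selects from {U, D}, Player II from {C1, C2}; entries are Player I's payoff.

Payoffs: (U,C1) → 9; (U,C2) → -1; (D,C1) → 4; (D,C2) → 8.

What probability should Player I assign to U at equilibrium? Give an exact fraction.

2/7

Row minima: U → -1, D → 4; maximin = 4.
Column maxima: C1 → 9, C2 → 8; minimax = 8.
4 ≠ 8, so there is no saddle point; optimal play is mixed.
Let Player I play U with probability p. Expected payoff against C1: 9p + 4(1−p) = 5p + 4; against C2: (-1)p + 8(1−p) = −9p + 8.
Setting these equal: 5p + 4 = −9p + 8 ⇒ 14p = 4 ⇒ p = 2/7, and the value is (5)·(2/7) + 4 = 38/7.
For Player II: with q = P(C1), equating U's and D's payoffs gives 10q − 1 = −4q + 8 ⇒ q = 9/14.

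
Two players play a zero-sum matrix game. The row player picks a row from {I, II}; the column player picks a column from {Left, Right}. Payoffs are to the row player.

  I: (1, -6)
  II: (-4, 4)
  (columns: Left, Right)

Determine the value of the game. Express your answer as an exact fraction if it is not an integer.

-4/3

Row minima: I → -6, II → -4; maximin = -4.
Column maxima: Left → 1, Right → 4; minimax = 1.
-4 ≠ 1, so there is no saddle point; optimal play is mixed.
Let the row player play I with probability p. Expected payoff against Left: 1p + (-4)(1−p) = 5p − 4; against Right: (-6)p + 4(1−p) = −10p + 4.
Setting these equal: 5p − 4 = −10p + 4 ⇒ 15p = 8 ⇒ p = 8/15, and the value is (5)·(8/15) − 4 = -4/3.
For the column player: with q = P(Left), equating I's and II's payoffs gives 7q − 6 = −8q + 4 ⇒ q = 2/3.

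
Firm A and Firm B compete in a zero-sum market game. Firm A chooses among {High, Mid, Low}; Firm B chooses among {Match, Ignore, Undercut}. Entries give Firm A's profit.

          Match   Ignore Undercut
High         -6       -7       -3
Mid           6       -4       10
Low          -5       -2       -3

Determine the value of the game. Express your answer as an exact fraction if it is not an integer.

Row minima: High → -7, Mid → -4, Low → -5; maximin = -4.
Column maxima: Match → 6, Ignore → -2, Undercut → 10; minimax = -2.
-4 ≠ -2, so there is no saddle point; optimal play is mixed.
High is strictly dominated by Mid, so Firm A never plays it.
Undercut is strictly dominated by Match (it gives Firm A strictly more in every row), so Firm B never plays it.
On the remaining 2×2 (Mid, Low vs Match, Ignore):
Let Firm A play Mid with probability p. Expected payoff against Match: 6p + (-5)(1−p) = 11p − 5; against Ignore: (-4)p + (-2)(1−p) = −2p − 2.
Setting these equal: 11p − 5 = −2p − 2 ⇒ 13p = 3 ⇒ p = 3/13, and the value is (11)·(3/13) − 5 = -32/13.
For Firm B: with q = P(Match), equating Mid's and Low's payoffs gives 10q − 4 = −3q − 2 ⇒ q = 2/13.

-32/13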